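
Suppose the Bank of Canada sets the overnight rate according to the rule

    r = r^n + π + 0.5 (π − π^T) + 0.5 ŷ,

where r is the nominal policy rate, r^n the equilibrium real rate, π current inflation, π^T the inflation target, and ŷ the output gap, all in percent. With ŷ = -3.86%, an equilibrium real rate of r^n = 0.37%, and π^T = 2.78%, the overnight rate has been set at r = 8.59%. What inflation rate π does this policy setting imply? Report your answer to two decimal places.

7.69%

Collecting π: r = r^n + (1 + 0.5) π − 0.5 π^T + 0.5 ŷ
1.5 π = 8.59 − 0.37 + 0.5 × 2.78 − 0.5 × (-3.86) = 11.54
π = 11.54 / 1.5 = 7.69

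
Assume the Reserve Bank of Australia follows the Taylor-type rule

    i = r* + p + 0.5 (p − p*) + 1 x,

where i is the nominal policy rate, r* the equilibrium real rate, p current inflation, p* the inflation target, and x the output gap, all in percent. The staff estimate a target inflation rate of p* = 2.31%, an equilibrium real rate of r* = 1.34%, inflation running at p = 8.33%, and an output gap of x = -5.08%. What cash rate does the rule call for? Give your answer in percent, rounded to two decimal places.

7.60%

i = 1.34 + 8.33 + 0.5 × (8.33 − 2.31) + 1 × (-5.08)
   = 1.34 + 8.33 + 3.01 − 5.08 = 7.60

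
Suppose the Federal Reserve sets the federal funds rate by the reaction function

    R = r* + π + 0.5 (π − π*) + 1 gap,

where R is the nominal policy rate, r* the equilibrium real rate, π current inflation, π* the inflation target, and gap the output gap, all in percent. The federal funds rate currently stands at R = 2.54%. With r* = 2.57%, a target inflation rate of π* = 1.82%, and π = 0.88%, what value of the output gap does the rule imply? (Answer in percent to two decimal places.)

1 gap = 2.54 − 2.57 − 0.88 − 0.5 × (0.88 − 1.82) = -0.44
gap = -0.44 / 1 = -0.44

-0.44%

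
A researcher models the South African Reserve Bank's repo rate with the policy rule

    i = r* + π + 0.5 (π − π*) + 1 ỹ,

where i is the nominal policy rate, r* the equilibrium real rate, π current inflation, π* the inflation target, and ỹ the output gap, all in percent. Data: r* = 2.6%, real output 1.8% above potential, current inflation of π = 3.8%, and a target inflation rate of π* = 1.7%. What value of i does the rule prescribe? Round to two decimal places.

Output 1.8% above potential → ỹ = 1.8.
i = 2.6 + 3.8 + 0.5 × (3.8 − 1.7) + 1 × 1.8
   = 2.6 + 3.8 + 1.05 + 1.8 = 9.25

9.25%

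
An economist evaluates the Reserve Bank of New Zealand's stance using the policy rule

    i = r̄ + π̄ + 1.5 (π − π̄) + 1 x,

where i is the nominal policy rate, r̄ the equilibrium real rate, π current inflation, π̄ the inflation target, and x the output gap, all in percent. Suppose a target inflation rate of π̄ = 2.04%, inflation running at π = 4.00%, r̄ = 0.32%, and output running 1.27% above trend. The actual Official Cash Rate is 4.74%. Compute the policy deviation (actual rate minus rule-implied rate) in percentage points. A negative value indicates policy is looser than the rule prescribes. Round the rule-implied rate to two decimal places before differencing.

-1.83 pp

Output 1.27% above potential → x = 1.27.
i = 0.32 + 2.04 + 1.5 × (4.00 − 2.04) + 1 × 1.27
   = 0.32 + 2.04 + 2.94 + 1.27 = 6.57
Deviation = 4.74 − 6.57 = -1.83 pp.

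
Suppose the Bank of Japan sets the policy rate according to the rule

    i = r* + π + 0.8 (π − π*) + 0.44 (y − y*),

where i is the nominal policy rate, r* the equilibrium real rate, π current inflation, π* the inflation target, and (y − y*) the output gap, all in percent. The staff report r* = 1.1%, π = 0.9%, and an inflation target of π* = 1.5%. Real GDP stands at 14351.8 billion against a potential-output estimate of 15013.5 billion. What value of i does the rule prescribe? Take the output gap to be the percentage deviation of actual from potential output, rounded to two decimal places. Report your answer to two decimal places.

-0.42%

Output gap = 100 × (14351.8 − 15013.5) / 15013.5 = -4.41%.
i = 1.10 + 0.90 + 0.8 × (0.90 − 1.50) + 0.44 × (-4.41)
   = 1.10 + 0.9 − 0.48 − 1.9404 = -0.42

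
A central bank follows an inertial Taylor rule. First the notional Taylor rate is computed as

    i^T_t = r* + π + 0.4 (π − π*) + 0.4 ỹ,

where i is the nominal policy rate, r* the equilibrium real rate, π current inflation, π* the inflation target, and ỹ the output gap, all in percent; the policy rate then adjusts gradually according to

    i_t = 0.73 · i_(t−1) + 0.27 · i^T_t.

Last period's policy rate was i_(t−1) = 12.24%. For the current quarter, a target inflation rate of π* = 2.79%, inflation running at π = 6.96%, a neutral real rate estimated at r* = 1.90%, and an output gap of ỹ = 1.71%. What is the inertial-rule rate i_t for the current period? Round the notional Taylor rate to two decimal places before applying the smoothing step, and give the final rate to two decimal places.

i^T_t = 1.90 + 6.96 + 0.4 × (6.96 − 2.79) + 0.4 × 1.71
   = 1.90 + 6.96 + 1.668 + 0.684 = 11.21
i_t = 0.73 × 12.24 + 0.27 × 11.21 = 8.9352 + 3.0267 = 11.96

11.96%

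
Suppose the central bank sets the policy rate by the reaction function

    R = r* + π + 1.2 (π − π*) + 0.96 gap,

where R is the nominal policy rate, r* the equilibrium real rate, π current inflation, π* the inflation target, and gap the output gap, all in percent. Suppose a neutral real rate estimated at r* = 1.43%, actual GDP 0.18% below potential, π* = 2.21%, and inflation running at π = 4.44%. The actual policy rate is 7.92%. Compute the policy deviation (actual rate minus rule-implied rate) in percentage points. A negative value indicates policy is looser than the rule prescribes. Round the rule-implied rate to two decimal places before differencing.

Output 0.18% below potential → gap = -0.18.
R = 1.43 + 4.44 + 1.2 × (4.44 − 2.21) + 0.96 × (-0.18)
   = 1.43 + 4.44 + 2.676 − 0.1728 = 8.37
Deviation = 7.92 − 8.37 = -0.45 pp.

-0.45 pp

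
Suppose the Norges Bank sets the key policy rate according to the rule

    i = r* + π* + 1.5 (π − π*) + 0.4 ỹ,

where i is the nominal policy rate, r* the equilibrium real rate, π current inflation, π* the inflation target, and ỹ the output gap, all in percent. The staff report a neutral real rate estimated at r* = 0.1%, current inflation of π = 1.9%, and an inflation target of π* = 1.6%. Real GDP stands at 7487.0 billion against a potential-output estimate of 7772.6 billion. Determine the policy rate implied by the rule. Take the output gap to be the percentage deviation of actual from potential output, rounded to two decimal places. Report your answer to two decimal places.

0.68%

Output gap = 100 × (7487.0 − 7772.6) / 7772.6 = -3.67%.
i = 0.10 + 1.60 + 1.5 × (1.90 − 1.60) + 0.4 × (-3.67)
   = 0.10 + 1.6 + 0.45 − 1.468 = 0.68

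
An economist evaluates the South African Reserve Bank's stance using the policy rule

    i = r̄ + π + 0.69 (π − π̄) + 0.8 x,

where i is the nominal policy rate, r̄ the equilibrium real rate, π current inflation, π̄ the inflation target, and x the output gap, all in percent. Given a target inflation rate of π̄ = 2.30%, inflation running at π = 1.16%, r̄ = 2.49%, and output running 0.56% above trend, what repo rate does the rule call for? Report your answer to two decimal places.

3.31%

Output 0.56% above potential → x = 0.56.
i = 2.49 + 1.16 + 0.69 × (1.16 − 2.30) + 0.8 × 0.56
   = 2.49 + 1.16 − 0.7866 + 0.448 = 3.31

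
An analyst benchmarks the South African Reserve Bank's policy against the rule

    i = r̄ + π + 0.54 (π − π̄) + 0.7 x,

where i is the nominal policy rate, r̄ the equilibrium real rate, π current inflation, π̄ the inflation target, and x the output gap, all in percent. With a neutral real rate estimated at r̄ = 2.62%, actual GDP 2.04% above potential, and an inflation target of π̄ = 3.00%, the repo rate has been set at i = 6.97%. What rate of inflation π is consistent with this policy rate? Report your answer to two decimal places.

Output 2.04% above potential → x = 2.04.
Collecting π: i = r̄ + (1 + 0.54) π − 0.54 π̄ + 0.7 x
1.54 π = 6.97 − 2.62 + 0.54 × 3.00 − 0.7 × 2.04 = 4.542
π = 4.542 / 1.54 = 2.95

2.95%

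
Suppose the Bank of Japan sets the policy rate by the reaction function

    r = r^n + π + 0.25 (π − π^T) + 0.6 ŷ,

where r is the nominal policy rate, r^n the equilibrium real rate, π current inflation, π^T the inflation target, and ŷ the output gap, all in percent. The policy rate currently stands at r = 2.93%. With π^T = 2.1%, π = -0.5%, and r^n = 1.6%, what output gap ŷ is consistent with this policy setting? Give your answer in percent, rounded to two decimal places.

4.13%

0.6 ŷ = 2.93 − 1.6 − (-0.5) − 0.25 × ((-0.5) − 2.1) = 2.48
ŷ = 2.48 / 0.6 = 4.13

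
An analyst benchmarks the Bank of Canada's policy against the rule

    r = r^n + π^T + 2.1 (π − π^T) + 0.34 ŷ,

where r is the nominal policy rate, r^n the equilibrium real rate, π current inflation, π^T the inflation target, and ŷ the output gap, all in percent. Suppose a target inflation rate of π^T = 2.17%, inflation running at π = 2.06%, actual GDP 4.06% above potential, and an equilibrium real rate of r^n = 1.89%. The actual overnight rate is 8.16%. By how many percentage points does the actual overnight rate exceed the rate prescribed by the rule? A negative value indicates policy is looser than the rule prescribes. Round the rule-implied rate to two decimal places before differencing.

Output 4.06% above potential → ŷ = 4.06.
r = 1.89 + 2.17 + 2.1 × (2.06 − 2.17) + 0.34 × 4.06
   = 1.89 + 2.17 − 0.231 + 1.3804 = 5.21
Deviation = 8.16 − 5.21 = 2.95 pp.

2.95 pp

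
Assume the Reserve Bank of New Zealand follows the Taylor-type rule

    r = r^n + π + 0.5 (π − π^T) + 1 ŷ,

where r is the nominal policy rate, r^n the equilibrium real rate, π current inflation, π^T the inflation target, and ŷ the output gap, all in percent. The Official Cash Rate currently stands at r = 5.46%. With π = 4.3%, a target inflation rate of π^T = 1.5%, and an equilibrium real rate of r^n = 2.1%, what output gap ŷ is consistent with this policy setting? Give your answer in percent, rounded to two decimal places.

1 ŷ = 5.46 − 2.1 − 4.3 − 0.5 × (4.3 − 1.5) = -2.34
ŷ = -2.34 / 1 = -2.34

-2.34%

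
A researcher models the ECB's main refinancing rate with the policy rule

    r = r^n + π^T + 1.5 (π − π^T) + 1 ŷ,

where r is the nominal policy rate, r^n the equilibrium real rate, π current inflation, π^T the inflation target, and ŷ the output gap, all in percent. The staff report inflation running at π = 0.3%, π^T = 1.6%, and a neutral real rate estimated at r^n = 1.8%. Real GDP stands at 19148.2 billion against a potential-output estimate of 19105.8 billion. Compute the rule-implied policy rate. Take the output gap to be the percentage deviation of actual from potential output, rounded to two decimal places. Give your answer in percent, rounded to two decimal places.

1.67%

Output gap = 100 × (19148.2 − 19105.8) / 19105.8 = 0.22%.
r = 1.80 + 1.60 + 1.5 × (0.30 − 1.60) + 1 × 0.22
   = 1.80 + 1.6 − 1.95 + 0.22 = 1.67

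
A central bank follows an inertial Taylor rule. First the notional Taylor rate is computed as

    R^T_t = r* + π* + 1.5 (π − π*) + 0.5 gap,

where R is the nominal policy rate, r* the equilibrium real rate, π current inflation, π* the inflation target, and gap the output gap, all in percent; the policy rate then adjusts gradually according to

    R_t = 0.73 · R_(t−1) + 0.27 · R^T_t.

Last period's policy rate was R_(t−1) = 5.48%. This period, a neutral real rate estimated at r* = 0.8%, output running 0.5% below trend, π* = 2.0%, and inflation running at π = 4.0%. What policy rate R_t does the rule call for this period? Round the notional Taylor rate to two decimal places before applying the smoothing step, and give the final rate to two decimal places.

5.50%

Output 0.5% below potential → gap = -0.5.
R^T_t = 0.8 + 2.0 + 1.5 × (4.0 − 2.0) + 0.5 × (-0.5)
   = 0.8 + 2 + 3 − 0.25 = 5.55
R_t = 0.73 × 5.48 + 0.27 × 5.55 = 4.0004 + 1.4985 = 5.50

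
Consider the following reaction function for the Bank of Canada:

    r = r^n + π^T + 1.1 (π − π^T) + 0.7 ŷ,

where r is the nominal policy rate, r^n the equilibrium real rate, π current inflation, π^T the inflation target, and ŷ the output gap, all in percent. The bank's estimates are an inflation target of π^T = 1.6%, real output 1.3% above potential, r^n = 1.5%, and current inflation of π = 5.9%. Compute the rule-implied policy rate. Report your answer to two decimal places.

8.74%

Output 1.3% above potential → ŷ = 1.3.
r = 1.5 + 1.6 + 1.1 × (5.9 − 1.6) + 0.7 × 1.3
   = 1.5 + 1.6 + 4.73 + 0.91 = 8.74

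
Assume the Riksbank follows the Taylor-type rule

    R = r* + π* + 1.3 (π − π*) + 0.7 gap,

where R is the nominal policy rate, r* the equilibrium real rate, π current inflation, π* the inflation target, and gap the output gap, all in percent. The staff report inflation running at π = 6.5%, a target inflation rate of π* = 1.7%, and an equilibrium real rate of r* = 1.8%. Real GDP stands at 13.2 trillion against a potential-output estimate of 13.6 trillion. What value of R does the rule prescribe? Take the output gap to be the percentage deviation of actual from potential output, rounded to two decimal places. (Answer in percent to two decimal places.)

Output gap = 100 × (13.2 − 13.6) / 13.6 = -2.94%.
R = 1.80 + 1.70 + 1.3 × (6.50 − 1.70) + 0.7 × (-2.94)
   = 1.80 + 1.7 + 6.24 − 2.058 = 7.68

7.68%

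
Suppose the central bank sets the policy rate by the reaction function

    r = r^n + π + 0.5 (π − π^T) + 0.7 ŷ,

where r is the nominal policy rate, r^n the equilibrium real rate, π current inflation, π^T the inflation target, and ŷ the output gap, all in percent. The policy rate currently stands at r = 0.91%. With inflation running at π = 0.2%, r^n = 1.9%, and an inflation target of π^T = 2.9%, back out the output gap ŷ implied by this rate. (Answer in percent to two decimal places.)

0.23%

0.7 ŷ = 0.91 − 1.9 − 0.2 − 0.5 × (0.2 − 2.9) = 0.16
ŷ = 0.16 / 0.7 = 0.23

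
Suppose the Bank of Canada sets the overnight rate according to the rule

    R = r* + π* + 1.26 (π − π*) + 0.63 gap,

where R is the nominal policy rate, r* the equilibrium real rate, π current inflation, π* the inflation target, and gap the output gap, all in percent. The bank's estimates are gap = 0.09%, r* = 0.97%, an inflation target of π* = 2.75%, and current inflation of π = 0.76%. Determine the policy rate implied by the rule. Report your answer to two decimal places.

R = 0.97 + 2.75 + 1.26 × (0.76 − 2.75) + 0.63 × 0.09
   = 0.97 + 2.75 − 2.5074 + 0.0567 = 1.27

1.27%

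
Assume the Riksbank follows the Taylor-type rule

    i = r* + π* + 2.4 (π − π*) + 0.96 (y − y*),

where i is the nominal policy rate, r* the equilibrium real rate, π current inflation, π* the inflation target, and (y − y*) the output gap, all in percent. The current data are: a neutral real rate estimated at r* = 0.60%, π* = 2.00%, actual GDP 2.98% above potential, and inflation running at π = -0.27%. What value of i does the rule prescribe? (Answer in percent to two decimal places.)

Output 2.98% above potential → (y − y*) = 2.98.
i = 0.60 + 2.00 + 2.4 × (-0.27 − 2.00) + 0.96 × 2.98
   = 0.60 + 2 − 5.448 + 2.8608 = 0.01

0.01%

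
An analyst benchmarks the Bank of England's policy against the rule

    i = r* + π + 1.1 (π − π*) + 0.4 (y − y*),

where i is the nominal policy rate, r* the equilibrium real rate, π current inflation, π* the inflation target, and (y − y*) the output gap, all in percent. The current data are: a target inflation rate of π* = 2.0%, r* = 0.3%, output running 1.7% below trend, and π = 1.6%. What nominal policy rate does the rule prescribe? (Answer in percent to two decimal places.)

0.78%

Output 1.7% below potential → (y − y*) = -1.7.
i = 0.3 + 1.6 + 1.1 × (1.6 − 2.0) + 0.4 × (-1.7)
   = 0.3 + 1.6 − 0.44 − 0.68 = 0.78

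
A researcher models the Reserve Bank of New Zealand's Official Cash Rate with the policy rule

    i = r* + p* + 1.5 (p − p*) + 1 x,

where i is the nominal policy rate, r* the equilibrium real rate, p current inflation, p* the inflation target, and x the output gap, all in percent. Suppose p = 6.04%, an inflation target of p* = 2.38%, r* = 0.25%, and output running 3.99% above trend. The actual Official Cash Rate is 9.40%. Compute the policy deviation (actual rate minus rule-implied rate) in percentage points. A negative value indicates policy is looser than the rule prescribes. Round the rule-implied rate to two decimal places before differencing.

-2.71 pp

Output 3.99% above potential → x = 3.99.
i = 0.25 + 2.38 + 1.5 × (6.04 − 2.38) + 1 × 3.99
   = 0.25 + 2.38 + 5.49 + 3.99 = 12.11
Deviation = 9.40 − 12.11 = -2.71 pp.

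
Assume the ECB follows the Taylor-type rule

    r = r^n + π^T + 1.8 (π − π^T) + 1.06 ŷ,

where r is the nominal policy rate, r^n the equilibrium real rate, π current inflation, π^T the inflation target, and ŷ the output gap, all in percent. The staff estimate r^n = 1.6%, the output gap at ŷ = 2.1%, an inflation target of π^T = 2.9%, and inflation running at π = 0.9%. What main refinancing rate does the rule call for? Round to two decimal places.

r = 1.6 + 2.9 + 1.8 × (0.9 − 2.9) + 1.06 × 2.1
   = 1.6 + 2.9 − 3.6 + 2.226 = 3.13

3.13%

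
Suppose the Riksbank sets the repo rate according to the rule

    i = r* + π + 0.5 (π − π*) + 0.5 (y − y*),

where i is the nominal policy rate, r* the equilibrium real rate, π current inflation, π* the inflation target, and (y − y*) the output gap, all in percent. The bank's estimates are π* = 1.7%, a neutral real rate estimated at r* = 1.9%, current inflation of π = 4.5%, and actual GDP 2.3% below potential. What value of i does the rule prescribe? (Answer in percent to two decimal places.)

6.65%

Output 2.3% below potential → (y − y*) = -2.3.
i = 1.9 + 4.5 + 0.5 × (4.5 − 1.7) + 0.5 × (-2.3)
   = 1.9 + 4.5 + 1.4 − 1.15 = 6.65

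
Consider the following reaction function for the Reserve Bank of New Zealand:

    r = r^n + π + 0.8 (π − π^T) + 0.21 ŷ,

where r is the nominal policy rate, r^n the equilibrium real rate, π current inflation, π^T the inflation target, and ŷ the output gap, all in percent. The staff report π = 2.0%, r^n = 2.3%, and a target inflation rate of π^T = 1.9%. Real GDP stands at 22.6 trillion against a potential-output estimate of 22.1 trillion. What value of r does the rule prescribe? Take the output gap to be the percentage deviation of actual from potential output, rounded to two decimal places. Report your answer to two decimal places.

Output gap = 100 × (22.6 − 22.1) / 22.1 = 2.26%.
r = 2.30 + 2.00 + 0.8 × (2.00 − 1.90) + 0.21 × 2.26
   = 2.30 + 2 + 0.08 + 0.4746 = 4.85

4.85%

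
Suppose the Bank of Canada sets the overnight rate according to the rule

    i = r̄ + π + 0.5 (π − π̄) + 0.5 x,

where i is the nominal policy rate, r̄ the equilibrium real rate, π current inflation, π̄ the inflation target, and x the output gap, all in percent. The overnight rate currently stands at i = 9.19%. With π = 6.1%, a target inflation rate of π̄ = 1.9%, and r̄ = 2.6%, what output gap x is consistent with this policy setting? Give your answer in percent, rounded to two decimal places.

0.5 x = 9.19 − 2.6 − 6.1 − 0.5 × (6.1 − 1.9) = -1.61
x = -1.61 / 0.5 = -3.22

-3.22%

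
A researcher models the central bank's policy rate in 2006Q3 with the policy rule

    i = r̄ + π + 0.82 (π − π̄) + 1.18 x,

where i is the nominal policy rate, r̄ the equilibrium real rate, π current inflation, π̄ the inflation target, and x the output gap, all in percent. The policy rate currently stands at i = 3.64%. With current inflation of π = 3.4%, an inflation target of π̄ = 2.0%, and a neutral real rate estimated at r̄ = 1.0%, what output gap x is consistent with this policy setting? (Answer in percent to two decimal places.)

-1.62%

1.18 x = 3.64 − 1.0 − 3.4 − 0.82 × (3.4 − 2.0) = -1.908
x = -1.908 / 1.18 = -1.62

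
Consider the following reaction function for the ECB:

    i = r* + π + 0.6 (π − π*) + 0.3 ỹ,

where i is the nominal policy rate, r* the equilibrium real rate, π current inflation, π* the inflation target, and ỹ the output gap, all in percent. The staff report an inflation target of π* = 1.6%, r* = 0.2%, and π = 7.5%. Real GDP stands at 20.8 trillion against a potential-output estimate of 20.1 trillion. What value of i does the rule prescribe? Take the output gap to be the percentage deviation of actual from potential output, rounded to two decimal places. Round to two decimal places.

Output gap = 100 × (20.8 − 20.1) / 20.1 = 3.48%.
i = 0.20 + 7.50 + 0.6 × (7.50 − 1.60) + 0.3 × 3.48
   = 0.20 + 7.5 + 3.54 + 1.044 = 12.28

12.28%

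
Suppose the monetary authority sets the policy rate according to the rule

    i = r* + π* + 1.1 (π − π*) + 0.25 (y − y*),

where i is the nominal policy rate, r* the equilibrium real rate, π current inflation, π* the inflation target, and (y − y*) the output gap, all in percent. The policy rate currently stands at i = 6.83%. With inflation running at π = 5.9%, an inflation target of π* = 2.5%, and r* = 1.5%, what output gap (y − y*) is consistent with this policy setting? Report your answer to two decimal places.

-3.64%

0.25 (y − y*) = 6.83 − 1.5 − 2.5 − 1.1 × (5.9 − 2.5) = -0.91
(y − y*) = -0.91 / 0.25 = -3.64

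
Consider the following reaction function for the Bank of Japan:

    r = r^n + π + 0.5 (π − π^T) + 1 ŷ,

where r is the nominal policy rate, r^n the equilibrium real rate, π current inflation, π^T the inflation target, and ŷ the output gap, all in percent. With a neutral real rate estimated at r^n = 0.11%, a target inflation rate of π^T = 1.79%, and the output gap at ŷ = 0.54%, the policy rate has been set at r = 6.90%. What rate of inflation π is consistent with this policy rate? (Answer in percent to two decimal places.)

4.76%

Collecting π: r = r^n + (1 + 0.5) π − 0.5 π^T + 1 ŷ
1.5 π = 6.90 − 0.11 + 0.5 × 1.79 − 1 × 0.54 = 7.145
π = 7.145 / 1.5 = 4.76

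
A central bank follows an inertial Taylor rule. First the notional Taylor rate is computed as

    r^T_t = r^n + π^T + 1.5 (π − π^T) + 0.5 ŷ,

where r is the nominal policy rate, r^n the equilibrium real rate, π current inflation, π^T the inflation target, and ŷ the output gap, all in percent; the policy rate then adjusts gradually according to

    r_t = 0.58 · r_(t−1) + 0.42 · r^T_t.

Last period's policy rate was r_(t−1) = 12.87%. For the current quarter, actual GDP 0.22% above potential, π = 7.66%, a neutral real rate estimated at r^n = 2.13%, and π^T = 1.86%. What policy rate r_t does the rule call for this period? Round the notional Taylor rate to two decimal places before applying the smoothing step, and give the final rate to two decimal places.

Output 0.22% above potential → ŷ = 0.22.
r^T_t = 2.13 + 1.86 + 1.5 × (7.66 − 1.86) + 0.5 × 0.22
   = 2.13 + 1.86 + 8.7 + 0.11 = 12.80
r_t = 0.58 × 12.87 + 0.42 × 12.80 = 7.4646 + 5.376 = 12.84

12.84%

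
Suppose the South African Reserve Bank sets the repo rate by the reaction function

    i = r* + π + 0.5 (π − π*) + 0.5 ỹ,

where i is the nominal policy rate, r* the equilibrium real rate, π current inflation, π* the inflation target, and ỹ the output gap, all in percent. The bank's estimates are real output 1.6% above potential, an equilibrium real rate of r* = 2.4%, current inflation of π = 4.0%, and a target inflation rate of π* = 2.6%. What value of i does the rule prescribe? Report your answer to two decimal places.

7.90%

Output 1.6% above potential → ỹ = 1.6.
i = 2.4 + 4.0 + 0.5 × (4.0 − 2.6) + 0.5 × 1.6
   = 2.4 + 4 + 0.7 + 0.8 = 7.90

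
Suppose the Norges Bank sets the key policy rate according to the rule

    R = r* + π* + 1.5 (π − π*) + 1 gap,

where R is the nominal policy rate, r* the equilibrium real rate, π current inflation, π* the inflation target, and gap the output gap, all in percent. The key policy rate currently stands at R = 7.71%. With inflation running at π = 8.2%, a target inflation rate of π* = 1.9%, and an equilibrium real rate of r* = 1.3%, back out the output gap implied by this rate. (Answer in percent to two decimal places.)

1 gap = 7.71 − 1.3 − 1.9 − 1.5 × (8.2 − 1.9) = -4.94
gap = -4.94 / 1 = -4.94

-4.94%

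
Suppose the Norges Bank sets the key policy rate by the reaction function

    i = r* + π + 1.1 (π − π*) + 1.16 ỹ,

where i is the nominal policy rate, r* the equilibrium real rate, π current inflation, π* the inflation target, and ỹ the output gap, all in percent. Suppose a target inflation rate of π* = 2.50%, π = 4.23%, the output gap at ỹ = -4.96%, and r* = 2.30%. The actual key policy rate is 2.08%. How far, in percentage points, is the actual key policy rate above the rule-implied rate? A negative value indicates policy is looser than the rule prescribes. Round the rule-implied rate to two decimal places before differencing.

-0.60 pp

i = 2.30 + 4.23 + 1.1 × (4.23 − 2.50) + 1.16 × (-4.96)
   = 2.30 + 4.23 + 1.903 − 5.7536 = 2.68
Deviation = 2.08 − 2.68 = -0.60 pp.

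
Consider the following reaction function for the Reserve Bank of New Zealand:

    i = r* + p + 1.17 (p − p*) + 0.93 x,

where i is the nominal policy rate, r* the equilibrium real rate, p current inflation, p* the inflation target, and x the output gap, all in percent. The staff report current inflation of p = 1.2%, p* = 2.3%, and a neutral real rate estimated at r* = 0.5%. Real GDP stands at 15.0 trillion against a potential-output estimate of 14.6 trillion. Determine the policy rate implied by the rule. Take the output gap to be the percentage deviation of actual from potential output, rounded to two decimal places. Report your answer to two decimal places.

Output gap = 100 × (15.0 − 14.6) / 14.6 = 2.74%.
i = 0.50 + 1.20 + 1.17 × (1.20 − 2.30) + 0.93 × 2.74
   = 0.50 + 1.2 − 1.287 + 2.5482 = 2.96

2.96%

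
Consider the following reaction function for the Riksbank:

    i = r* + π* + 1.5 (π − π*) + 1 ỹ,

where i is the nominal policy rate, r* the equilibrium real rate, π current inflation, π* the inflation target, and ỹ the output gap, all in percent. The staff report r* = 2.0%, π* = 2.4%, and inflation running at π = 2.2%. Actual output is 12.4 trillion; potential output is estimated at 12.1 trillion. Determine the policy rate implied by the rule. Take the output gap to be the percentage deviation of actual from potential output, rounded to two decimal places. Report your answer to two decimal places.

Output gap = 100 × (12.4 − 12.1) / 12.1 = 2.48%.
i = 2.00 + 2.40 + 1.5 × (2.20 − 2.40) + 1 × 2.48
   = 2.00 + 2.4 − 0.3 + 2.48 = 6.58

6.58%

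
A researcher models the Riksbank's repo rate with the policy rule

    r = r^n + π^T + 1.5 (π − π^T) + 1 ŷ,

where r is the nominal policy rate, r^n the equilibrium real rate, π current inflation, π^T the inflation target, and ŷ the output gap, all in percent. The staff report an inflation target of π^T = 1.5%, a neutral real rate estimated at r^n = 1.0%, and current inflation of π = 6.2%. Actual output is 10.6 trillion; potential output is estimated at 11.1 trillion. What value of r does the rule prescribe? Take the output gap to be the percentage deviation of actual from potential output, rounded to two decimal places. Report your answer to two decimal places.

Output gap = 100 × (10.6 − 11.1) / 11.1 = -4.50%.
r = 1.00 + 1.50 + 1.5 × (6.20 − 1.50) + 1 × (-4.50)
   = 1.00 + 1.5 + 7.05 − 4.5 = 5.05

5.05%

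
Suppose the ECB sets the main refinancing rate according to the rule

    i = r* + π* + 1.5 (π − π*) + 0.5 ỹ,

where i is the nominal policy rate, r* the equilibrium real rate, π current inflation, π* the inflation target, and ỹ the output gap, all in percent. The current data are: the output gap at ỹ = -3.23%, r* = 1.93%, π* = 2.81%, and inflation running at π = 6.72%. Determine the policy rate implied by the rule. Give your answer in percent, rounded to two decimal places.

8.99%

i = 1.93 + 2.81 + 1.5 × (6.72 − 2.81) + 0.5 × (-3.23)
   = 1.93 + 2.81 + 5.865 − 1.615 = 8.99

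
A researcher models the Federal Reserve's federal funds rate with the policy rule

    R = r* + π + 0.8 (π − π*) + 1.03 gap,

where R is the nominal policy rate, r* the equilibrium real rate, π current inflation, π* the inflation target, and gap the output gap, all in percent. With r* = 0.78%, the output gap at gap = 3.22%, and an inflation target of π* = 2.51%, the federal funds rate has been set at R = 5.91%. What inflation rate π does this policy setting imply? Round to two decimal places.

2.12%

Collecting π: R = r* + (1 + 0.8) π − 0.8 π* + 1.03 gap
1.8 π = 5.91 − 0.78 + 0.8 × 2.51 − 1.03 × 3.22 = 3.8214
π = 3.8214 / 1.8 = 2.12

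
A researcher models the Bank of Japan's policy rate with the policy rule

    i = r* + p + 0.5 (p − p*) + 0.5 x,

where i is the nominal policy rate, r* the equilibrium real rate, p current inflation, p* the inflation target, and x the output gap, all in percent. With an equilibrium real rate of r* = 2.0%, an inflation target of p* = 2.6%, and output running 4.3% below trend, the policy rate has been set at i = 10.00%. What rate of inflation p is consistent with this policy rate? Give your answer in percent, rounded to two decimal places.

7.63%

Output 4.3% below potential → x = -4.3.
Collecting p: i = r* + (1 + 0.5) p − 0.5 p* + 0.5 x
1.5 p = 10.00 − 2.0 + 0.5 × 2.6 − 0.5 × (-4.3) = 11.45
p = 11.45 / 1.5 = 7.63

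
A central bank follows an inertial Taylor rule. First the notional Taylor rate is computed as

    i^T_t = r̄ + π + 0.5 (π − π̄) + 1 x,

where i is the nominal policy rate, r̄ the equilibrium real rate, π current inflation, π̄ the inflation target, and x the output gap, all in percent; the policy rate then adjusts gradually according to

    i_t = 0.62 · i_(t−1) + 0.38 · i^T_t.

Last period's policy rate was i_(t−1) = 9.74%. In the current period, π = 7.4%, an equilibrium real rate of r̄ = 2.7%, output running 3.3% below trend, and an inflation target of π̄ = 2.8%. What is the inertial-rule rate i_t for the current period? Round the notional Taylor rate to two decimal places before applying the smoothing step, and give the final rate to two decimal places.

Output 3.3% below potential → x = -3.3.
i^T_t = 2.7 + 7.4 + 0.5 × (7.4 − 2.8) + 1 × (-3.3)
   = 2.7 + 7.4 + 2.3 − 3.3 = 9.10
i_t = 0.62 × 9.74 + 0.38 × 9.10 = 6.0388 + 3.458 = 9.50

9.50%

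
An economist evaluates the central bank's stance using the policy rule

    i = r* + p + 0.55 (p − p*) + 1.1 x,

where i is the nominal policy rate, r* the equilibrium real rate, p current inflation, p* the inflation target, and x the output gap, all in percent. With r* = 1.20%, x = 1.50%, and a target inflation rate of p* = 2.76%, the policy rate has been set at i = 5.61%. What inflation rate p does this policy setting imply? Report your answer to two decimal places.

Collecting p: i = r* + (1 + 0.55) p − 0.55 p* + 1.1 x
1.55 p = 5.61 − 1.20 + 0.55 × 2.76 − 1.1 × 1.50 = 4.278
p = 4.278 / 1.55 = 2.76

2.76%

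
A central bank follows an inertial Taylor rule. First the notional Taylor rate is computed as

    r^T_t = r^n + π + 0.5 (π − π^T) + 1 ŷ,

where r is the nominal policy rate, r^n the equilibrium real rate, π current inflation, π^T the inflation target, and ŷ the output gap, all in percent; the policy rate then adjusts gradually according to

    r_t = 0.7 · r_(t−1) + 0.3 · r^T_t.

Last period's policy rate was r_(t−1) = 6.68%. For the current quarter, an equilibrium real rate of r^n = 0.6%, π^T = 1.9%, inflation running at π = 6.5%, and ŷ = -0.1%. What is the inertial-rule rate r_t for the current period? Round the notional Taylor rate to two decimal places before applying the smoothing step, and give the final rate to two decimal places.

r^T_t = 0.6 + 6.5 + 0.5 × (6.5 − 1.9) + 1 × (-0.1)
   = 0.6 + 6.5 + 2.3 − 0.1 = 9.30
r_t = 0.7 × 6.68 + 0.3 × 9.30 = 4.676 + 2.79 = 7.47

7.47%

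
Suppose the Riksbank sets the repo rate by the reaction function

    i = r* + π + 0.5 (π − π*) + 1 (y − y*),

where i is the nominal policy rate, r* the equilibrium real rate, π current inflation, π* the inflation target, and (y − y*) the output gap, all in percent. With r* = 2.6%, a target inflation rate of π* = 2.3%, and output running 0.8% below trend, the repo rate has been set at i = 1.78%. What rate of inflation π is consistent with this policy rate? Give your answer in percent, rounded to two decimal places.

0.75%

Output 0.8% below potential → (y − y*) = -0.8.
Collecting π: i = r* + (1 + 0.5) π − 0.5 π* + 1 (y − y*)
1.5 π = 1.78 − 2.6 + 0.5 × 2.3 − 1 × (-0.8) = 1.13
π = 1.13 / 1.5 = 0.75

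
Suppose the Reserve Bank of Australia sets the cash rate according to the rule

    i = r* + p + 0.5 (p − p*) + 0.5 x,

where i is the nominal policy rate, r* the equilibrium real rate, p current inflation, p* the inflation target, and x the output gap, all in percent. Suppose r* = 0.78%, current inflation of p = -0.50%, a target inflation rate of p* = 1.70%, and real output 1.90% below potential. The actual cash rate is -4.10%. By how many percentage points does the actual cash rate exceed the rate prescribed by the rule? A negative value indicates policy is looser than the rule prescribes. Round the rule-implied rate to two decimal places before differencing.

-2.33 pp

Output 1.90% below potential → x = -1.90.
i = 0.78 + (-0.50) + 0.5 × (-0.50 − 1.70) + 0.5 × (-1.90)
   = 0.78 − 0.5 − 1.1 − 0.95 = -1.77
Deviation = -4.10 − (-1.77) = -2.33 pp.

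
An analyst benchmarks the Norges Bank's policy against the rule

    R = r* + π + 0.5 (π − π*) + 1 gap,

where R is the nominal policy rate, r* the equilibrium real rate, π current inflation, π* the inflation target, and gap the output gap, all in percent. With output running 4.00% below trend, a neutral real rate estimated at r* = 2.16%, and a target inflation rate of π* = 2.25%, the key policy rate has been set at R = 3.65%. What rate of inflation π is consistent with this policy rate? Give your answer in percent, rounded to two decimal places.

4.41%

Output 4.00% below potential → gap = -4.00.
Collecting π: R = r* + (1 + 0.5) π − 0.5 π* + 1 gap
1.5 π = 3.65 − 2.16 + 0.5 × 2.25 − 1 × (-4.00) = 6.615
π = 6.615 / 1.5 = 4.41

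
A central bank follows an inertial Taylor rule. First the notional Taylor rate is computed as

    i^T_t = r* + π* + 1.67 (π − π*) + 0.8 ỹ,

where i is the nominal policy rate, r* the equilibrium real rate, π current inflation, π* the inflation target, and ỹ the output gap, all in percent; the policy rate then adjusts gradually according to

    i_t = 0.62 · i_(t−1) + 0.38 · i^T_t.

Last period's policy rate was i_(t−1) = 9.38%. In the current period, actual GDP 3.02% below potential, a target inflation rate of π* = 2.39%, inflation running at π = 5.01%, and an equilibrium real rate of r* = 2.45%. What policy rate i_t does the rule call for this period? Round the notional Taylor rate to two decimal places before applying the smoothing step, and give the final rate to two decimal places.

8.40%

Output 3.02% below potential → ỹ = -3.02.
i^T_t = 2.45 + 2.39 + 1.67 × (5.01 − 2.39) + 0.8 × (-3.02)
   = 2.45 + 2.39 + 4.3754 − 2.416 = 6.80
i_t = 0.62 × 9.38 + 0.38 × 6.80 = 5.8156 + 2.584 = 8.40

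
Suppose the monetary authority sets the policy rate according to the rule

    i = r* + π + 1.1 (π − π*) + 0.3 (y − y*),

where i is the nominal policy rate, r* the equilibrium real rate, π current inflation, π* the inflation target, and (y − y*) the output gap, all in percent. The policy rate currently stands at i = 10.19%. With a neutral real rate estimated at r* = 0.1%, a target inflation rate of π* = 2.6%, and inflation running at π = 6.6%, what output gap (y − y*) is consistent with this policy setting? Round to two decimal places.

0.3 (y − y*) = 10.19 − 0.1 − 6.6 − 1.1 × (6.6 − 2.6) = -0.91
(y − y*) = -0.91 / 0.3 = -3.03

-3.03%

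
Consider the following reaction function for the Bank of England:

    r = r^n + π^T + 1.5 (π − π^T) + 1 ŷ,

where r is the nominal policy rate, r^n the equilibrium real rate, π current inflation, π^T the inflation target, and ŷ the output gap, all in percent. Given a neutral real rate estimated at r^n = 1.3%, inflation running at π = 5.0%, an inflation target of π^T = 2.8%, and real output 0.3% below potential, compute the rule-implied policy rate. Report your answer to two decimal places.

Output 0.3% below potential → ŷ = -0.3.
r = 1.3 + 2.8 + 1.5 × (5.0 − 2.8) + 1 × (-0.3)
   = 1.3 + 2.8 + 3.3 − 0.3 = 7.10

7.10%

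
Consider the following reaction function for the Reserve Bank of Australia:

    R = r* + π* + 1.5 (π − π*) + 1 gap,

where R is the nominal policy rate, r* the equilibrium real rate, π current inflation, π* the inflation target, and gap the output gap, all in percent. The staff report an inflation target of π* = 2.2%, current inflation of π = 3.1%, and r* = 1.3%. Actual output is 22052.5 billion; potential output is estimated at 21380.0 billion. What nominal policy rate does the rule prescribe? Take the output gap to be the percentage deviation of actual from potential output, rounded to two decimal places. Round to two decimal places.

8.00%

Output gap = 100 × (22052.5 − 21380.0) / 21380.0 = 3.15%.
R = 1.30 + 2.20 + 1.5 × (3.10 − 2.20) + 1 × 3.15
   = 1.30 + 2.2 + 1.35 + 3.15 = 8.00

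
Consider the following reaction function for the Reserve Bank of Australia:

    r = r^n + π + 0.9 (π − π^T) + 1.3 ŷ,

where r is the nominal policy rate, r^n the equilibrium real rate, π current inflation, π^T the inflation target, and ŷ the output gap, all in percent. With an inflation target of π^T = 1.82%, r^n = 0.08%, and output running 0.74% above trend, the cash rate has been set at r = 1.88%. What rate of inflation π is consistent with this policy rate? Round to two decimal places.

Output 0.74% above potential → ŷ = 0.74.
Collecting π: r = r^n + (1 + 0.9) π − 0.9 π^T + 1.3 ŷ
1.9 π = 1.88 − 0.08 + 0.9 × 1.82 − 1.3 × 0.74 = 2.476
π = 2.476 / 1.9 = 1.30

1.30%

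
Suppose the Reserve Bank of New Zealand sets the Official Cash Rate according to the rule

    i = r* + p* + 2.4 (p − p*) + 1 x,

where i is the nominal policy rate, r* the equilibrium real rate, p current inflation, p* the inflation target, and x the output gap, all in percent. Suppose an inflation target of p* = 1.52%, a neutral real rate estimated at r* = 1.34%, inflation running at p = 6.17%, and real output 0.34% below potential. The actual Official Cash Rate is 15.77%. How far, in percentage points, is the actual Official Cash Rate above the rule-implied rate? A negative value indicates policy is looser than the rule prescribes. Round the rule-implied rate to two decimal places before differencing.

2.09 pp

Output 0.34% below potential → x = -0.34.
i = 1.34 + 1.52 + 2.4 × (6.17 − 1.52) + 1 × (-0.34)
   = 1.34 + 1.52 + 11.16 − 0.34 = 13.68
Deviation = 15.77 − 13.68 = 2.09 pp.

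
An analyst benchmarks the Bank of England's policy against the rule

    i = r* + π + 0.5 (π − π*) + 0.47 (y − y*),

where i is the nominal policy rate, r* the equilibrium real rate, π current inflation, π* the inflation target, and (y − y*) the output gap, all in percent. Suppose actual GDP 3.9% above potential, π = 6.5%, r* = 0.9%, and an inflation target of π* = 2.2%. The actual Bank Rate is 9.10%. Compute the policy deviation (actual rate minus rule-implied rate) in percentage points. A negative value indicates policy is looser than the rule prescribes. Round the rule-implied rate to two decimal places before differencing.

Output 3.9% above potential → (y − y*) = 3.9.
i = 0.9 + 6.5 + 0.5 × (6.5 − 2.2) + 0.47 × 3.9
   = 0.9 + 6.5 + 2.15 + 1.833 = 11.38
Deviation = 9.10 − 11.38 = -2.28 pp.

-2.28 pp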